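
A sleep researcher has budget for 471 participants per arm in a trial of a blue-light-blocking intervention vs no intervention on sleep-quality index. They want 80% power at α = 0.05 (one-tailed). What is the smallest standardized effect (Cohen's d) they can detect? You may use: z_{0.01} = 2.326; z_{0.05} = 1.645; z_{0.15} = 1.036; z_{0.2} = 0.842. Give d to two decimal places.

For two independent groups of n = 471 each: d_min = (z_{α} + z_β)·√(2/n).
z-sum = 1.645 + 0.842 = 2.487.
d_min = 2.487 × √(2/471) = 2.487 × 0.0652 = 0.162.

d_min ≈ 0.16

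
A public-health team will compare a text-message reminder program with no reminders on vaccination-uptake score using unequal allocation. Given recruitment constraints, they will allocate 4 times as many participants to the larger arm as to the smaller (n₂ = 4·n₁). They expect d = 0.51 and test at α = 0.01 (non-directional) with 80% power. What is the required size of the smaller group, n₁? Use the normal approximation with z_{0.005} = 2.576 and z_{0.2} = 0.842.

n₁ = 57

With allocation ratio k = n₂/n₁ = 4, Var(x̄₁−x̄₂) = σ²(1/n₁ + 1/(k·n₁)) = σ²·(k+1)/(k·n₁).
So n₁ = (1 + 1/k)·((z_{α/2} + z_β)/d)² = 1.250 × (3.418/0.51)².
n₁ = 1.250 × 44.92 = 56.1.
Round up: n₁ = 57, giving n₂ = 4 × 57 = 228.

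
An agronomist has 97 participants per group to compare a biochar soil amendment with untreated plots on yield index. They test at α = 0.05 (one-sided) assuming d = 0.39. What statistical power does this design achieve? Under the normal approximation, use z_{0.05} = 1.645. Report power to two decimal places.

power ≈ 0.86

For two equal groups, power = Φ(d·√(n/2) − z_{α}).
d·√(n/2) = 0.39 × √(97/2) = 0.39 × 6.964 = 2.716.
z_β = 2.716 − 1.645 = 1.071.
Power = Φ(1.071) = 0.858.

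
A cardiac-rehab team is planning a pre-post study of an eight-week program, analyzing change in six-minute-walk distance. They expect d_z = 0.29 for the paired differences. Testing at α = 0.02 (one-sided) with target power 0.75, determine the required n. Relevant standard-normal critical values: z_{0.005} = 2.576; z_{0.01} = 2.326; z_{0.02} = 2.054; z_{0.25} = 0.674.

n = 89 pairs

For a paired (one-sample on differences) test: n = ((z_{α} + z_β) / d)².
z_{α} + z_β = 2.054 + 0.674 = 2.728.
n = (2.728 / 0.29)² = 9.407² = 88.49.
Round up.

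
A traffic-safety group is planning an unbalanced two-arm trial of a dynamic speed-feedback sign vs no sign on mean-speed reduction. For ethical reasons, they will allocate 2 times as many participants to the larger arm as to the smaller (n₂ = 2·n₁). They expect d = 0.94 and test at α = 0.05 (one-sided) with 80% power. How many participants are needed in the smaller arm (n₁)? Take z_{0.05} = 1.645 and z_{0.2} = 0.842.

With allocation ratio k = n₂/n₁ = 2, Var(x̄₁−x̄₂) = σ²(1/n₁ + 1/(k·n₁)) = σ²·(k+1)/(k·n₁).
So n₁ = (1 + 1/k)·((z_{α} + z_β)/d)² = 1.500 × (2.487/0.94)².
n₁ = 1.500 × 7.00 = 10.5.
Round up: n₁ = 11, giving n₂ = 2 × 11 = 22.

n₁ = 11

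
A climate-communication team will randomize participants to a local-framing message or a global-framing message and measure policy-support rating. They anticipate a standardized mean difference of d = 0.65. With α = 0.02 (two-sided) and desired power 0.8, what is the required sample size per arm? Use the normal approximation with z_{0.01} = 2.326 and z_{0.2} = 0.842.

n = 48 per group

For two independent groups with equal n: n = 2·((z_{α/2} + z_β) / d)².
z_{α/2} + z_β = 2.326 + 0.842 = 3.168.
n = 2 × (3.168 / 0.65)² = 2 × 4.874² = 2 × 23.75 = 47.5.
Round up to the next whole participant.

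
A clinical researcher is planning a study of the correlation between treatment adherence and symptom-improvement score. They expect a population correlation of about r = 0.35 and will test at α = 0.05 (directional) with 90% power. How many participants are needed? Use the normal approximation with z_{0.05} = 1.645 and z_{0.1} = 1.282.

Fisher's z: C = ½·ln((1+r)/(1−r)) = ½·ln(2.0769) = 0.3654.
n = ((z_{α} + z_β)/C)² + 3.
(1.645 + 1.282) / 0.3654 = 2.927 / 0.3654 = 8.010.
n = 8.010² + 3 = 64.17 + 3 = 67.2.
Round up.

n = 68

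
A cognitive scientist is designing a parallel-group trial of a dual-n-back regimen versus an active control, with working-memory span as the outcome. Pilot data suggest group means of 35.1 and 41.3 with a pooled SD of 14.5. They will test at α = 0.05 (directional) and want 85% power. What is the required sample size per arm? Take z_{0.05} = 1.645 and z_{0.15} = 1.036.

Cohen's d = |M₁ − M₂| / SD_pooled = |35.1 − 41.3| / 14.5 = 6.2 / 14.5 = 0.428.
For two independent groups with equal n: n = 2·((z_{α} + z_β) / d)².
z_{α} + z_β = 1.645 + 1.036 = 2.681.
n = 2 × (2.681 / 0.428)² = 2 × 6.264² = 2 × 39.24 = 78.5.
Round up to the next whole participant.

n = 79 per group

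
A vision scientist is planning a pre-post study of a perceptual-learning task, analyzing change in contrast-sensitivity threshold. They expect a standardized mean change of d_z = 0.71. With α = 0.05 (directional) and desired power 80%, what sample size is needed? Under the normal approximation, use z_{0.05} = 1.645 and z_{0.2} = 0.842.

n = 13 pairs

For a paired (one-sample on differences) test: n = ((z_{α} + z_β) / d)².
z_{α} + z_β = 1.645 + 0.842 = 2.487.
n = (2.487 / 0.71)² = 3.503² = 12.27.
Round up.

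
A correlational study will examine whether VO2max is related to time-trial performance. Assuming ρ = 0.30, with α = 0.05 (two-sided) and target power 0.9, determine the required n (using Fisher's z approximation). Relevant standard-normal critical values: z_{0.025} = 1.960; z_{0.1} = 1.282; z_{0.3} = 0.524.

n = 113

Fisher's z: C = ½·ln((1+r)/(1−r)) = ½·ln(1.8571) = 0.3095.
n = ((z_{α/2} + z_β)/C)² + 3.
(1.960 + 1.282) / 0.3095 = 3.242 / 0.3095 = 10.475.
n = 10.475² + 3 = 109.72 + 3 = 112.7.
Round up.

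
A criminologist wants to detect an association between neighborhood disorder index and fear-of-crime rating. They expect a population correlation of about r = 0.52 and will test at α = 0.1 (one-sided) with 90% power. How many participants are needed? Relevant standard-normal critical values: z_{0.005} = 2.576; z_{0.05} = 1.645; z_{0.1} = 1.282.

n = 23

Fisher's z: C = ½·ln((1+r)/(1−r)) = ½·ln(3.1667) = 0.5763.
n = ((z_{α} + z_β)/C)² + 3.
(1.282 + 1.282) / 0.5763 = 2.564 / 0.5763 = 4.449.
n = 4.449² + 3 = 19.79 + 3 = 22.8.
Round up.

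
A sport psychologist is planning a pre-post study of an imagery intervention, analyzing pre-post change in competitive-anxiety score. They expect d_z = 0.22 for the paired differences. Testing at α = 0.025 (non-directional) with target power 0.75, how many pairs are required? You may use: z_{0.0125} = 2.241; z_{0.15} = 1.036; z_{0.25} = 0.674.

n = 176 pairs

For a paired (one-sample on differences) test: n = ((z_{α/2} + z_β) / d)².
z_{α/2} + z_β = 2.241 + 0.674 = 2.915.
n = (2.915 / 0.22)² = 13.250² = 175.56.
Round up.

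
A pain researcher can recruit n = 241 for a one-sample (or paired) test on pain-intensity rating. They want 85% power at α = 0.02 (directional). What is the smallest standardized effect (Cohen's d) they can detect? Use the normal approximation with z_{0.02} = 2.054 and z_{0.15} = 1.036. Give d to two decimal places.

For a single sample (or paired design) of n = 241: d_min = (z_{α} + z_β)/√n.
z-sum = 2.054 + 1.036 = 3.090.
d_min = 3.090 / √241 = 3.090 / 15.524 = 0.199.

d_min ≈ 0.20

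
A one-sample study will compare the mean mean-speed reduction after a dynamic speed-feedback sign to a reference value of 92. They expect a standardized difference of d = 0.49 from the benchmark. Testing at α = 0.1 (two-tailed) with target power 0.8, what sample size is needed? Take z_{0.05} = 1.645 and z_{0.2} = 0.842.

For a one-sample test: n = ((z_{α/2} + z_β) / d)².
z_{α/2} + z_β = 1.645 + 0.842 = 2.487.
n = (2.487 / 0.49)² = 5.076² = 25.76.
Round up.

n = 26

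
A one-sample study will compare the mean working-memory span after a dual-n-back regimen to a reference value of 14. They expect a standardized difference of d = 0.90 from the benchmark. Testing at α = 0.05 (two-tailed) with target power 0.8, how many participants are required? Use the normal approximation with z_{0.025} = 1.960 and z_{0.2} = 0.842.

n = 10

For a one-sample test: n = ((z_{α/2} + z_β) / d)².
z_{α/2} + z_β = 1.960 + 0.842 = 2.802.
n = (2.802 / 0.90)² = 3.113² = 9.69.
Round up.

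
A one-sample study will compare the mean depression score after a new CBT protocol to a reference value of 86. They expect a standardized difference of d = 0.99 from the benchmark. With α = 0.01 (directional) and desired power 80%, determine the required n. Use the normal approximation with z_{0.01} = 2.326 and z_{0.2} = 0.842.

For a one-sample test: n = ((z_{α} + z_β) / d)².
z_{α} + z_β = 2.326 + 0.842 = 3.168.
n = (3.168 / 0.99)² = 3.200² = 10.24.
Round up.

n = 11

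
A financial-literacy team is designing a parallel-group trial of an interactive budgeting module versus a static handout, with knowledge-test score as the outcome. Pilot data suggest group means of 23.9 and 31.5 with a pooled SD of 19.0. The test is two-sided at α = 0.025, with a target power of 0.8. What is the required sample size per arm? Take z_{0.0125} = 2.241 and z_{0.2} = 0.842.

Cohen's d = |M₁ − M₂| / SD_pooled = |23.9 − 31.5| / 19.0 = 7.6 / 19.0 = 0.400.
For two independent groups with equal n: n = 2·((z_{α/2} + z_β) / d)².
z_{α/2} + z_β = 2.241 + 0.842 = 3.083.
n = 2 × (3.083 / 0.400)² = 2 × 7.708² = 2 × 59.41 = 118.8.
Round up to the next whole participant.

n = 119 per group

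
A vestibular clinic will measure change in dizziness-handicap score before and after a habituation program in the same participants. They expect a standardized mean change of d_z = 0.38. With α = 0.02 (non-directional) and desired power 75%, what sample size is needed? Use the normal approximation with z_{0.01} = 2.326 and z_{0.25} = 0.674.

n = 63 pairs

For a paired (one-sample on differences) test: n = ((z_{α/2} + z_β) / d)².
z_{α/2} + z_β = 2.326 + 0.674 = 3.000.
n = (3.000 / 0.38)² = 7.895² = 62.33.
Round up.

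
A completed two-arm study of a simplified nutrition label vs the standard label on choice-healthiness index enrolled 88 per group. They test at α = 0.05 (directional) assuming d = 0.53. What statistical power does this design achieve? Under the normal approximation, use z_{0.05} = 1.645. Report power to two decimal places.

For two equal groups, power = Φ(d·√(n/2) − z_{α}).
d·√(n/2) = 0.53 × √(88/2) = 0.53 × 6.633 = 3.516.
z_β = 3.516 − 1.645 = 1.871.
Power = Φ(1.871) = 0.969.

power ≈ 0.97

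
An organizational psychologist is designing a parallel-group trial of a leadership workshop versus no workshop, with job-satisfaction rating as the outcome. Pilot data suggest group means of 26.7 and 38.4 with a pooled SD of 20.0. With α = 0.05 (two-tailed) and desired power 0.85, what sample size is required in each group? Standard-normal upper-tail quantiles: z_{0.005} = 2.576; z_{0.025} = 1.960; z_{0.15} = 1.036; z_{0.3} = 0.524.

Cohen's d = |M₁ − M₂| / SD_pooled = |26.7 − 38.4| / 20.0 = 11.7 / 20.0 = 0.585.
For two independent groups with equal n: n = 2·((z_{α/2} + z_β) / d)².
z_{α/2} + z_β = 1.960 + 1.036 = 2.996.
n = 2 × (2.996 / 0.585)² = 2 × 5.121² = 2 × 26.23 = 52.5.
Round up to the next whole participant.

n = 53 per group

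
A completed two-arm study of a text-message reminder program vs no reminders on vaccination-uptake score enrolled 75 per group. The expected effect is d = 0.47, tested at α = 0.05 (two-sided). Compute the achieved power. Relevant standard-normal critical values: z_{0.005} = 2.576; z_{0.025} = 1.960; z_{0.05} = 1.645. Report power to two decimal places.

power ≈ 0.82

For two equal groups, power = Φ(d·√(n/2) − z_{α/2}).
d·√(n/2) = 0.47 × √(75/2) = 0.47 × 6.124 = 2.878.
z_β = 2.878 − 1.960 = 0.918.
Power = Φ(0.918) = 0.821.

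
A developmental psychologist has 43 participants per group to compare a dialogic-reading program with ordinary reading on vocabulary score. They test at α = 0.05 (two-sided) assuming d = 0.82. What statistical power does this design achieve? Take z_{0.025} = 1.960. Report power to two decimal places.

For two equal groups, power = Φ(d·√(n/2) − z_{α/2}).
d·√(n/2) = 0.82 × √(43/2) = 0.82 × 4.637 = 3.802.
z_β = 3.802 − 1.960 = 1.842.
Power = Φ(1.842) = 0.967.

power ≈ 0.97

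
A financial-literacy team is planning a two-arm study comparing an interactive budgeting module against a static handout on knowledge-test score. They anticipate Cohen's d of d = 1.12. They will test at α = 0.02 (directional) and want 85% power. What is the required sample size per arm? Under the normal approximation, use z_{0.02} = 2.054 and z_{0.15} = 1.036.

For two independent groups with equal n: n = 2·((z_{α} + z_β) / d)².
z_{α} + z_β = 2.054 + 1.036 = 3.090.
n = 2 × (3.090 / 1.12)² = 2 × 2.759² = 2 × 7.61 = 15.2.
Round up to the next whole participant.

n = 16 per group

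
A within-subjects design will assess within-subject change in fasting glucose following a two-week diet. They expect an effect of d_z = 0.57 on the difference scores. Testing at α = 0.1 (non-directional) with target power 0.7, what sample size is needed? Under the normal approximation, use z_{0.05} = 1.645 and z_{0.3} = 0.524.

n = 15 pairs

For a paired (one-sample on differences) test: n = ((z_{α/2} + z_β) / d)².
z_{α/2} + z_β = 1.645 + 0.524 = 2.169.
n = (2.169 / 0.57)² = 3.805² = 14.48.
Round up.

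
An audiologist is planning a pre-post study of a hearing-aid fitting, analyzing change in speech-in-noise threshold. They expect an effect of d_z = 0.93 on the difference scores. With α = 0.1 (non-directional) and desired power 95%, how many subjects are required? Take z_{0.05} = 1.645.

For a paired (one-sample on differences) test: n = ((z_{α/2} + z_β) / d)².
z_{α/2} + z_β = 1.645 + 1.645 = 3.290.
n = (3.290 / 0.93)² = 3.538² = 12.51.
Round up.

n = 13 pairs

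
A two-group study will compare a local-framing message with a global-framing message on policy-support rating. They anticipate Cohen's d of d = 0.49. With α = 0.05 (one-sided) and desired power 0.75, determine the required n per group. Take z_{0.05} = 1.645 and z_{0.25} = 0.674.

For two independent groups with equal n: n = 2·((z_{α} + z_β) / d)².
z_{α} + z_β = 1.645 + 0.674 = 2.319.
n = 2 × (2.319 / 0.49)² = 2 × 4.733² = 2 × 22.40 = 44.8.
Round up to the next whole participant.

n = 45 per group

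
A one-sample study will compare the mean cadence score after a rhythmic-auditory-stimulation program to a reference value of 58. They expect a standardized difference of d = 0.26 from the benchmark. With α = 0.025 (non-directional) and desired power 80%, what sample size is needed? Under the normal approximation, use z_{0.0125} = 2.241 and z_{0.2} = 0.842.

For a one-sample test: n = ((z_{α/2} + z_β) / d)².
z_{α/2} + z_β = 2.241 + 0.842 = 3.083.
n = (3.083 / 0.26)² = 11.858² = 140.60.
Round up.

n = 141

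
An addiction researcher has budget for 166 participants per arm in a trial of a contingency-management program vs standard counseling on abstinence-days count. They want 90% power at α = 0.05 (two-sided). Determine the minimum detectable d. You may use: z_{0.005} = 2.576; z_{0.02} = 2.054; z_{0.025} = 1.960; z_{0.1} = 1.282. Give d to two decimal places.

d_min ≈ 0.36

For two independent groups of n = 166 each: d_min = (z_{α/2} + z_β)·√(2/n).
z-sum = 1.960 + 1.282 = 3.242.
d_min = 3.242 × √(2/166) = 3.242 × 0.1098 = 0.356.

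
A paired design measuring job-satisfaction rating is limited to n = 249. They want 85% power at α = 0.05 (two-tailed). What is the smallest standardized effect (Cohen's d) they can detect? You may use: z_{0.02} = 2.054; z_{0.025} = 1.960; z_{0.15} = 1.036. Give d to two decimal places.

d_min ≈ 0.19

For a single sample (or paired design) of n = 249: d_min = (z_{α/2} + z_β)/√n.
z-sum = 1.960 + 1.036 = 2.996.
d_min = 2.996 / √249 = 2.996 / 15.780 = 0.190.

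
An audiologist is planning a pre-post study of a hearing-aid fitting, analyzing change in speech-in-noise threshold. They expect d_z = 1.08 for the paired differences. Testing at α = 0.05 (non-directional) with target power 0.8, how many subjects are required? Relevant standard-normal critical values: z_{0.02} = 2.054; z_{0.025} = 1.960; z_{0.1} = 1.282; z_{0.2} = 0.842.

n = 7 pairs

For a paired (one-sample on differences) test: n = ((z_{α/2} + z_β) / d)².
z_{α/2} + z_β = 1.960 + 0.842 = 2.802.
n = (2.802 / 1.08)² = 2.594² = 6.73.
Round up.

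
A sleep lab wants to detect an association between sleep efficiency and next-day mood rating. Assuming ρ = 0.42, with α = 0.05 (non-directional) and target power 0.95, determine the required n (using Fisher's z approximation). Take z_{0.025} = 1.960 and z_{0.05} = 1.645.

Fisher's z: C = ½·ln((1+r)/(1−r)) = ½·ln(2.4483) = 0.4477.
n = ((z_{α/2} + z_β)/C)² + 3.
(1.960 + 1.645) / 0.4477 = 3.605 / 0.4477 = 8.052.
n = 8.052² + 3 = 64.84 + 3 = 67.8.
Round up.

n = 68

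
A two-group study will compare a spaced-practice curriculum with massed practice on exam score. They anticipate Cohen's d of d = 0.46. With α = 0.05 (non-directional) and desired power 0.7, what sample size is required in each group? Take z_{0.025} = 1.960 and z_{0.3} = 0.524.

n = 59 per group

For two independent groups with equal n: n = 2·((z_{α/2} + z_β) / d)².
z_{α/2} + z_β = 1.960 + 0.524 = 2.484.
n = 2 × (2.484 / 0.46)² = 2 × 5.400² = 2 × 29.16 = 58.3.
Round up to the next whole participant.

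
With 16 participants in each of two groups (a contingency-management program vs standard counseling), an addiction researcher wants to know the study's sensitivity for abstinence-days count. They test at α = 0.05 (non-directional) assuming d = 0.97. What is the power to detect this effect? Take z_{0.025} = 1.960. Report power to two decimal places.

power ≈ 0.78

For two equal groups, power = Φ(d·√(n/2) − z_{α/2}).
d·√(n/2) = 0.97 × √(16/2) = 0.97 × 2.828 = 2.744.
z_β = 2.744 − 1.960 = 0.784.
Power = Φ(0.784) = 0.783.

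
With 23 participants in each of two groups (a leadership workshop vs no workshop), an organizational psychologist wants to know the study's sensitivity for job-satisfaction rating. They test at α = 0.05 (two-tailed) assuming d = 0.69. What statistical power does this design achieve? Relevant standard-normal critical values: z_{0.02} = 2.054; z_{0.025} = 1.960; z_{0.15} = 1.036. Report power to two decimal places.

power ≈ 0.65

For two equal groups, power = Φ(d·√(n/2) − z_{α/2}).
d·√(n/2) = 0.69 × √(23/2) = 0.69 × 3.391 = 2.340.
z_β = 2.340 − 1.960 = 0.380.
Power = Φ(0.380) = 0.648.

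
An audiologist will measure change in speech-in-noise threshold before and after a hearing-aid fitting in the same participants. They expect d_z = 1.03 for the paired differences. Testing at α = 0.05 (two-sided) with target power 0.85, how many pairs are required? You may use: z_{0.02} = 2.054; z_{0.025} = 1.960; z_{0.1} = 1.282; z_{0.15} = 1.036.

n = 9 pairs

For a paired (one-sample on differences) test: n = ((z_{α/2} + z_β) / d)².
z_{α/2} + z_β = 1.960 + 1.036 = 2.996.
n = (2.996 / 1.03)² = 2.909² = 8.46.
Round up.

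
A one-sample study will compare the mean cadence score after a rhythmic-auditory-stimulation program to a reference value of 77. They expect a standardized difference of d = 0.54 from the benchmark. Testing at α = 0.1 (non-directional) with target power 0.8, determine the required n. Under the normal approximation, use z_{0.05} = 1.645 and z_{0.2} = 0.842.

n = 22

For a one-sample test: n = ((z_{α/2} + z_β) / d)².
z_{α/2} + z_β = 1.645 + 0.842 = 2.487.
n = (2.487 / 0.54)² = 4.606² = 21.21.
Round up.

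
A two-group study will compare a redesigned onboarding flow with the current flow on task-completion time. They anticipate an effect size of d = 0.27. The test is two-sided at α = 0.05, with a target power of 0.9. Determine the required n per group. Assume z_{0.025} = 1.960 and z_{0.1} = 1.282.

n = 289 per group

For two independent groups with equal n: n = 2·((z_{α/2} + z_β) / d)².
z_{α/2} + z_β = 1.960 + 1.282 = 3.242.
n = 2 × (3.242 / 0.27)² = 2 × 12.007² = 2 × 144.18 = 288.4.
Round up to the next whole participant.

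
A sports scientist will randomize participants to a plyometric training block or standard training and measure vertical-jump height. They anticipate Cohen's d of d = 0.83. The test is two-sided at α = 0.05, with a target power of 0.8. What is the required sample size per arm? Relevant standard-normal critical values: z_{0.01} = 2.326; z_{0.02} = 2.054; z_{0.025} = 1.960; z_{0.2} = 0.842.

n = 23 per group

For two independent groups with equal n: n = 2·((z_{α/2} + z_β) / d)².
z_{α/2} + z_β = 1.960 + 0.842 = 2.802.
n = 2 × (2.802 / 0.83)² = 2 × 3.376² = 2 × 11.40 = 22.8.
Round up to the next whole participant.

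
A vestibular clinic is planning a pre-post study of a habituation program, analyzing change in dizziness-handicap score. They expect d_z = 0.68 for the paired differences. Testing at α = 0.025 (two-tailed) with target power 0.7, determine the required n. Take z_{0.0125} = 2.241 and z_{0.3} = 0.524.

n = 17 pairs

For a paired (one-sample on differences) test: n = ((z_{α/2} + z_β) / d)².
z_{α/2} + z_β = 2.241 + 0.524 = 2.765.
n = (2.765 / 0.68)² = 4.066² = 16.53.
Round up.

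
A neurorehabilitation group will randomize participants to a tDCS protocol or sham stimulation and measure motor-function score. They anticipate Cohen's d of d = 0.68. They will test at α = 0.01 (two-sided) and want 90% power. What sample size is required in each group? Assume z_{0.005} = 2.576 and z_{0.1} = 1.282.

n = 65 per group

For two independent groups with equal n: n = 2·((z_{α/2} + z_β) / d)².
z_{α/2} + z_β = 2.576 + 1.282 = 3.858.
n = 2 × (3.858 / 0.68)² = 2 × 5.674² = 2 × 32.19 = 64.4.
Round up to the next whole participant.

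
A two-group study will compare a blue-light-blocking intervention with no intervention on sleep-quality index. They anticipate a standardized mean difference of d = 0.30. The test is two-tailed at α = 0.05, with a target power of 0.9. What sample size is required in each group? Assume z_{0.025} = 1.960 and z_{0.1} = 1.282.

For two independent groups with equal n: n = 2·((z_{α/2} + z_β) / d)².
z_{α/2} + z_β = 1.960 + 1.282 = 3.242.
n = 2 × (3.242 / 0.30)² = 2 × 10.807² = 2 × 116.78 = 233.6.
Round up to the next whole participant.

n = 234 per group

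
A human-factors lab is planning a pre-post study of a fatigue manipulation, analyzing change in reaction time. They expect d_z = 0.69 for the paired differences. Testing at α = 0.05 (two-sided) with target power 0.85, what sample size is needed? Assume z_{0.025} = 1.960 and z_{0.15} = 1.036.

n = 19 pairs

For a paired (one-sample on differences) test: n = ((z_{α/2} + z_β) / d)².
z_{α/2} + z_β = 1.960 + 1.036 = 2.996.
n = (2.996 / 0.69)² = 4.342² = 18.85.
Round up.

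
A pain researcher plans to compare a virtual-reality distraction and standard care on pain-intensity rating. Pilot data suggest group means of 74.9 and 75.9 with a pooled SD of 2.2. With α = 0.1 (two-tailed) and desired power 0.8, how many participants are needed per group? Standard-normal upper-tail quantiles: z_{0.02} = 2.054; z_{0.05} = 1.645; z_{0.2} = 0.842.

Cohen's d = |M₁ − M₂| / SD_pooled = |74.9 − 75.9| / 2.2 = 1.0 / 2.2 = 0.455.
For two independent groups with equal n: n = 2·((z_{α/2} + z_β) / d)².
z_{α/2} + z_β = 1.645 + 0.842 = 2.487.
n = 2 × (2.487 / 0.455)² = 2 × 5.466² = 2 × 29.88 = 59.8.
Round up to the next whole participant.

n = 60 per group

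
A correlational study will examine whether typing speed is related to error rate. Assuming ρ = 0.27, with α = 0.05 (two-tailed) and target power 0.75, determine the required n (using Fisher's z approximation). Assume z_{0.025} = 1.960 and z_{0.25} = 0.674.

n = 94

Fisher's z: C = ½·ln((1+r)/(1−r)) = ½·ln(1.7397) = 0.2769.
n = ((z_{α/2} + z_β)/C)² + 3.
(1.960 + 0.674) / 0.2769 = 2.634 / 0.2769 = 9.512.
n = 9.512² + 3 = 90.49 + 3 = 93.5.
Round up.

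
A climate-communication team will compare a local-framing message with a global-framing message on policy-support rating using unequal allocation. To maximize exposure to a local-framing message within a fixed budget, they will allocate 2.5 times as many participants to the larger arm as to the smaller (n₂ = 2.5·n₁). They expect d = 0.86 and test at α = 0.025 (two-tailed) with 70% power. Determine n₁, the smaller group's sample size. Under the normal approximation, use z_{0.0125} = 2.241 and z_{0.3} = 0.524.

n₁ = 15

With allocation ratio k = n₂/n₁ = 2.5, Var(x̄₁−x̄₂) = σ²(1/n₁ + 1/(k·n₁)) = σ²·(k+1)/(k·n₁).
So n₁ = (1 + 1/k)·((z_{α/2} + z_β)/d)² = 1.400 × (2.765/0.86)².
n₁ = 1.400 × 10.34 = 14.5.
Round up: n₁ = 15, giving n₂ = ⌈2.5 × 15⌉ = ⌈37.5⌉ = 38.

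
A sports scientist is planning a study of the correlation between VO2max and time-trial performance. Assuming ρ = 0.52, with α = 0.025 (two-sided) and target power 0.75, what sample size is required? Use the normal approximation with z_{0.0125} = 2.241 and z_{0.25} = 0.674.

n = 29

Fisher's z: C = ½·ln((1+r)/(1−r)) = ½·ln(3.1667) = 0.5763.
n = ((z_{α/2} + z_β)/C)² + 3.
(2.241 + 0.674) / 0.5763 = 2.915 / 0.5763 = 5.058.
n = 5.058² + 3 = 25.58 + 3 = 28.6.
Round up.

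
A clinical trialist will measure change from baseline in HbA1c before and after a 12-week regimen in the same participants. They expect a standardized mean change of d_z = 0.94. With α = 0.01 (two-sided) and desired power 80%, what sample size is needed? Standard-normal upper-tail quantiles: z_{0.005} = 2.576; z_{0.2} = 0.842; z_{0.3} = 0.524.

n = 14 pairs

For a paired (one-sample on differences) test: n = ((z_{α/2} + z_β) / d)².
z_{α/2} + z_β = 2.576 + 0.842 = 3.418.
n = (3.418 / 0.94)² = 3.636² = 13.22.
Round up.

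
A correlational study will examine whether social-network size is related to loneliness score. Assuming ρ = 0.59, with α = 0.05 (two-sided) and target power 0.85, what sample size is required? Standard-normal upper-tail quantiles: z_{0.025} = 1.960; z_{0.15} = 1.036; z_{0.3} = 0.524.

Fisher's z: C = ½·ln((1+r)/(1−r)) = ½·ln(3.8780) = 0.6777.
n = ((z_{α/2} + z_β)/C)² + 3.
(1.960 + 1.036) / 0.6777 = 2.996 / 0.6777 = 4.421.
n = 4.421² + 3 = 19.54 + 3 = 22.5.
Round up.

n = 23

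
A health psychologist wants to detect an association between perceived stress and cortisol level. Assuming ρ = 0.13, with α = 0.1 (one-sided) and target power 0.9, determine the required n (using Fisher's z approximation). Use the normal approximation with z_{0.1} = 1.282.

Fisher's z: C = ½·ln((1+r)/(1−r)) = ½·ln(1.2989) = 0.1307.
n = ((z_{α} + z_β)/C)² + 3.
(1.282 + 1.282) / 0.1307 = 2.564 / 0.1307 = 19.617.
n = 19.617² + 3 = 384.84 + 3 = 387.8.
Round up.

n = 388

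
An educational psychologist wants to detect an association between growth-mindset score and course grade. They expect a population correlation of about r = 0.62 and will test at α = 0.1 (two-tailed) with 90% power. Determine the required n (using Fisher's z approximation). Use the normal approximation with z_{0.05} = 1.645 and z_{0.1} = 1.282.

Fisher's z: C = ½·ln((1+r)/(1−r)) = ½·ln(4.2632) = 0.7250.
n = ((z_{α/2} + z_β)/C)² + 3.
(1.645 + 1.282) / 0.7250 = 2.927 / 0.7250 = 4.037.
n = 4.037² + 3 = 16.30 + 3 = 19.3.
Round up.

n = 20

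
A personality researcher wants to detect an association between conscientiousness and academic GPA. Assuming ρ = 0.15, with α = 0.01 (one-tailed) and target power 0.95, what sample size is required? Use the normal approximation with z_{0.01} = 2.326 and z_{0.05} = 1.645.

Fisher's z: C = ½·ln((1+r)/(1−r)) = ½·ln(1.3529) = 0.1511.
n = ((z_{α} + z_β)/C)² + 3.
(2.326 + 1.645) / 0.1511 = 3.971 / 0.1511 = 26.281.
n = 26.281² + 3 = 690.67 + 3 = 693.7.
Round up.

n = 694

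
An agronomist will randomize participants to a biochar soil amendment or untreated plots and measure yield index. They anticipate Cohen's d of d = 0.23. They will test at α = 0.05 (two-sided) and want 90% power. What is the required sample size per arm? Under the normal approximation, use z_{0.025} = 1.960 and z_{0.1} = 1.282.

For two independent groups with equal n: n = 2·((z_{α/2} + z_β) / d)².
z_{α/2} + z_β = 1.960 + 1.282 = 3.242.
n = 2 × (3.242 / 0.23)² = 2 × 14.096² = 2 × 198.69 = 397.4.
Round up to the next whole participant.

n = 398 per group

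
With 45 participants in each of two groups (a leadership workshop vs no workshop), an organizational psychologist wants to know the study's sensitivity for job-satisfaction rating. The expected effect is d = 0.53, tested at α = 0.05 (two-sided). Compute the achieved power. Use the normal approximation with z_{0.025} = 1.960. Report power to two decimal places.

power ≈ 0.71

For two equal groups, power = Φ(d·√(n/2) − z_{α/2}).
d·√(n/2) = 0.53 × √(45/2) = 0.53 × 4.743 = 2.514.
z_β = 2.514 − 1.960 = 0.554.
Power = Φ(0.554) = 0.710.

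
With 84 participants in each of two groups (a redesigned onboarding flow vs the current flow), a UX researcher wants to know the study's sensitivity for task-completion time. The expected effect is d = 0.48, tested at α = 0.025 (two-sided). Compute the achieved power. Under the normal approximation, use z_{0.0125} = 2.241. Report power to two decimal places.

power ≈ 0.81

For two equal groups, power = Φ(d·√(n/2) − z_{α/2}).
d·√(n/2) = 0.48 × √(84/2) = 0.48 × 6.481 = 3.111.
z_β = 3.111 − 2.241 = 0.870.
Power = Φ(0.870) = 0.808.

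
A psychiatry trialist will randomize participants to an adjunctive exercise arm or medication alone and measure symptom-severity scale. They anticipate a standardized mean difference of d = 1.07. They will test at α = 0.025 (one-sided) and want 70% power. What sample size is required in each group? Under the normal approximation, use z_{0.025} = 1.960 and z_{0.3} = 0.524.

For two independent groups with equal n: n = 2·((z_{α} + z_β) / d)².
z_{α} + z_β = 1.960 + 0.524 = 2.484.
n = 2 × (2.484 / 1.07)² = 2 × 2.321² = 2 × 5.39 = 10.8.
Round up to the next whole participant.

n = 11 per group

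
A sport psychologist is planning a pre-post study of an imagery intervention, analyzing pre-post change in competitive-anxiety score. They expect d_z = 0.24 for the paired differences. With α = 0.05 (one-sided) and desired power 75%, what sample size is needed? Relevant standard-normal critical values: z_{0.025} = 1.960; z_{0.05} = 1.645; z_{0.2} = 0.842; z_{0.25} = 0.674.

For a paired (one-sample on differences) test: n = ((z_{α} + z_β) / d)².
z_{α} + z_β = 1.645 + 0.674 = 2.319.
n = (2.319 / 0.24)² = 9.662² = 93.36.
Round up.

n = 94 pairs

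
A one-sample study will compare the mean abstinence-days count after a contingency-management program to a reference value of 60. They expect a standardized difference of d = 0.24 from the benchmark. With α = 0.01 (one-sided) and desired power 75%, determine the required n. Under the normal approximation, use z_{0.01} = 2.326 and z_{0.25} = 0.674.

For a one-sample test: n = ((z_{α} + z_β) / d)².
z_{α} + z_β = 2.326 + 0.674 = 3.000.
n = (3.000 / 0.24)² = 12.500² = 156.25.
Round up.

n = 157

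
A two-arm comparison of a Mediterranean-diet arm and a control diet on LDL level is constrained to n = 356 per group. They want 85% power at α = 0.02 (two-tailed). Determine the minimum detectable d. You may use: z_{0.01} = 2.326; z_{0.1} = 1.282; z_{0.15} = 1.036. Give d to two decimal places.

d_min ≈ 0.25

For two independent groups of n = 356 each: d_min = (z_{α/2} + z_β)·√(2/n).
z-sum = 2.326 + 1.036 = 3.362.
d_min = 3.362 × √(2/356) = 3.362 × 0.0750 = 0.252.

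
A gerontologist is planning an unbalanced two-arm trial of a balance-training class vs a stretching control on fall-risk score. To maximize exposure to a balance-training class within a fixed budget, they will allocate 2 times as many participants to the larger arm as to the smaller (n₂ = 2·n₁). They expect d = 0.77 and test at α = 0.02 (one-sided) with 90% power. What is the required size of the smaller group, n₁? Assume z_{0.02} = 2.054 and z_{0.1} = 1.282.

n₁ = 29

With allocation ratio k = n₂/n₁ = 2, Var(x̄₁−x̄₂) = σ²(1/n₁ + 1/(k·n₁)) = σ²·(k+1)/(k·n₁).
So n₁ = (1 + 1/k)·((z_{α} + z_β)/d)² = 1.500 × (3.336/0.77)².
n₁ = 1.500 × 18.77 = 28.2.
Round up: n₁ = 29, giving n₂ = 2 × 29 = 58.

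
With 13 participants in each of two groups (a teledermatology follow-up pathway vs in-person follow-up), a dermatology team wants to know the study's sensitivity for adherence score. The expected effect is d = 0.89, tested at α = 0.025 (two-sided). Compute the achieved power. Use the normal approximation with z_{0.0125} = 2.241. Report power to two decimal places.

For two equal groups, power = Φ(d·√(n/2) − z_{α/2}).
d·√(n/2) = 0.89 × √(13/2) = 0.89 × 2.550 = 2.269.
z_β = 2.269 − 2.241 = 0.028.
Power = Φ(0.028) = 0.511.

power ≈ 0.51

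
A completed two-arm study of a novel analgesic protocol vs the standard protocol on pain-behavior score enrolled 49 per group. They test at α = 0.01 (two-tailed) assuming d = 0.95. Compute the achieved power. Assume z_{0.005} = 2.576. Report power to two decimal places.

For two equal groups, power = Φ(d·√(n/2) − z_{α/2}).
d·√(n/2) = 0.95 × √(49/2) = 0.95 × 4.950 = 4.702.
z_β = 4.702 − 2.576 = 2.126.
Power = Φ(2.126) = 0.983.

power ≈ 0.98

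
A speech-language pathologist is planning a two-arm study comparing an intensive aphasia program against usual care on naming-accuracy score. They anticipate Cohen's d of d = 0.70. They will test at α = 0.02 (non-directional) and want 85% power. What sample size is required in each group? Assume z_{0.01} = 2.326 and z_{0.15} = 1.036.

n = 47 per group

For two independent groups with equal n: n = 2·((z_{α/2} + z_β) / d)².
z_{α/2} + z_β = 2.326 + 1.036 = 3.362.
n = 2 × (3.362 / 0.70)² = 2 × 4.803² = 2 × 23.07 = 46.1.
Round up to the next whole participant.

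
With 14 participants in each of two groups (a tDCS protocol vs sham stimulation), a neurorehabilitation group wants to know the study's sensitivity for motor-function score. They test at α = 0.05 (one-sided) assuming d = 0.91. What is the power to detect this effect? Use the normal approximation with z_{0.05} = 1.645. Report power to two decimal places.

power ≈ 0.78

For two equal groups, power = Φ(d·√(n/2) − z_{α}).
d·√(n/2) = 0.91 × √(14/2) = 0.91 × 2.646 = 2.408.
z_β = 2.408 − 1.645 = 0.763.
Power = Φ(0.763) = 0.777.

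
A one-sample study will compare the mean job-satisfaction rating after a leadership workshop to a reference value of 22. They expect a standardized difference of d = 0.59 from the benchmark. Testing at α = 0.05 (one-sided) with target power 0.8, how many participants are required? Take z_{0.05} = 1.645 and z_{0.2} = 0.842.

n = 18

For a one-sample test: n = ((z_{α} + z_β) / d)².
z_{α} + z_β = 1.645 + 0.842 = 2.487.
n = (2.487 / 0.59)² = 4.215² = 17.77.
Round up.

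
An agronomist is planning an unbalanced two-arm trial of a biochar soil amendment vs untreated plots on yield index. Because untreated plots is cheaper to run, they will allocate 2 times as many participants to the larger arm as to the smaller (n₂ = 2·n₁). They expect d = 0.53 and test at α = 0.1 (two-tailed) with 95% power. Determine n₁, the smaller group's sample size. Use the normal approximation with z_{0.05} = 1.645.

With allocation ratio k = n₂/n₁ = 2, Var(x̄₁−x̄₂) = σ²(1/n₁ + 1/(k·n₁)) = σ²·(k+1)/(k·n₁).
So n₁ = (1 + 1/k)·((z_{α/2} + z_β)/d)² = 1.500 × (3.290/0.53)².
n₁ = 1.500 × 38.53 = 57.8.
Round up: n₁ = 58, giving n₂ = 2 × 58 = 116.

n₁ = 58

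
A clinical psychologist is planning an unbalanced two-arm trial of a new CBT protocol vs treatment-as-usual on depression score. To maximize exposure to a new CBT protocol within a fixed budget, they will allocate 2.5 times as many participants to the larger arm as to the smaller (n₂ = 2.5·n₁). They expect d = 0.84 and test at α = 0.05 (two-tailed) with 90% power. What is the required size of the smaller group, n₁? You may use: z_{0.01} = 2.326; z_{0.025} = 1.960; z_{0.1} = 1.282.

With allocation ratio k = n₂/n₁ = 2.5, Var(x̄₁−x̄₂) = σ²(1/n₁ + 1/(k·n₁)) = σ²·(k+1)/(k·n₁).
So n₁ = (1 + 1/k)·((z_{α/2} + z_β)/d)² = 1.400 × (3.242/0.84)².
n₁ = 1.400 × 14.90 = 20.9.
Round up: n₁ = 21, giving n₂ = ⌈2.5 × 21⌉ = ⌈52.5⌉ = 53.

n₁ = 21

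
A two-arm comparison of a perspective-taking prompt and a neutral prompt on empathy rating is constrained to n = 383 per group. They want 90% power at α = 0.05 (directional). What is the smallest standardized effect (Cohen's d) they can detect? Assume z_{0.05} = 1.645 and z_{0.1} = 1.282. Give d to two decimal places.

For two independent groups of n = 383 each: d_min = (z_{α} + z_β)·√(2/n).
z-sum = 1.645 + 1.282 = 2.927.
d_min = 2.927 × √(2/383) = 2.927 × 0.0723 = 0.212.

d_min ≈ 0.21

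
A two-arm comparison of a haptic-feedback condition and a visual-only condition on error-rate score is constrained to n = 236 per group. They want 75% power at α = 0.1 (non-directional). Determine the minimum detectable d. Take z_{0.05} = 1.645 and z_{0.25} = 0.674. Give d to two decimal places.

For two independent groups of n = 236 each: d_min = (z_{α/2} + z_β)·√(2/n).
z-sum = 1.645 + 0.674 = 2.319.
d_min = 2.319 × √(2/236) = 2.319 × 0.0921 = 0.213.

d_min ≈ 0.21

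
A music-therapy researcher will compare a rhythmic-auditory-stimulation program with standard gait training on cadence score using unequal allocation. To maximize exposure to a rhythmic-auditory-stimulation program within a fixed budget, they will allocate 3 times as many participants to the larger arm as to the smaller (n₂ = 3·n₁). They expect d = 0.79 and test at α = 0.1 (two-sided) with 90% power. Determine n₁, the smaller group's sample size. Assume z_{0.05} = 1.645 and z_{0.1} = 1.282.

n₁ = 19

With allocation ratio k = n₂/n₁ = 3, Var(x̄₁−x̄₂) = σ²(1/n₁ + 1/(k·n₁)) = σ²·(k+1)/(k·n₁).
So n₁ = (1 + 1/k)·((z_{α/2} + z_β)/d)² = 1.333 × (2.927/0.79)².
n₁ = 1.333 × 13.73 = 18.3.
Round up: n₁ = 19, giving n₂ = 3 × 19 = 57.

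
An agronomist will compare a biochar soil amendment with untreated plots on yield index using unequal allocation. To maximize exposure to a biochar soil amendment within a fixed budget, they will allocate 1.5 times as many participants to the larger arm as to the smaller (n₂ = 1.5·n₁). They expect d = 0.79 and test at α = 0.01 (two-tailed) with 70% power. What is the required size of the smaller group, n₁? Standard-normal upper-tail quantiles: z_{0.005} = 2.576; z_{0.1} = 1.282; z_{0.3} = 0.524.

With allocation ratio k = n₂/n₁ = 1.5, Var(x̄₁−x̄₂) = σ²(1/n₁ + 1/(k·n₁)) = σ²·(k+1)/(k·n₁).
So n₁ = (1 + 1/k)·((z_{α/2} + z_β)/d)² = 1.667 × (3.100/0.79)².
n₁ = 1.667 × 15.40 = 25.7.
Round up: n₁ = 26, giving n₂ = 1.5 × 26 = 39.

n₁ = 26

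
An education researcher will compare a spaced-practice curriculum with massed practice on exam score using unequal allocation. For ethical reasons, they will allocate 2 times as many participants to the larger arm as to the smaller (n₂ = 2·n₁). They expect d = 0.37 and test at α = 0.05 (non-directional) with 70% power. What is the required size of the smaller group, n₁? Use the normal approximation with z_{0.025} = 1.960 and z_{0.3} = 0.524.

With allocation ratio k = n₂/n₁ = 2, Var(x̄₁−x̄₂) = σ²(1/n₁ + 1/(k·n₁)) = σ²·(k+1)/(k·n₁).
So n₁ = (1 + 1/k)·((z_{α/2} + z_β)/d)² = 1.500 × (2.484/0.37)².
n₁ = 1.500 × 45.07 = 67.6.
Round up: n₁ = 68, giving n₂ = 2 × 68 = 136.

n₁ = 68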